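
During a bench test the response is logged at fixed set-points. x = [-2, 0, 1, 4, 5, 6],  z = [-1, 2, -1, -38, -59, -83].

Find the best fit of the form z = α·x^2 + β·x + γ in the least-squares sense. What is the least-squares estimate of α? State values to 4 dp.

The normal equations are: 2194·α + 398·β + 82·γ = -5076;  398·α + 82·β + 14·γ = -944;  82·α + 14·β + 6·γ = -180.
(Σx^2·x^2 = 2194, Σx^2·x = 398, Σx^2 = 82, Σx·x = 82, Σx = 14, Σ1 = 6, Σx^2·z = -5076, Σx·z = -944, Σz = -180.)
Row-reducing yields α = -3893/1920, β = -817/384, γ = 107/40.

α = -2.0276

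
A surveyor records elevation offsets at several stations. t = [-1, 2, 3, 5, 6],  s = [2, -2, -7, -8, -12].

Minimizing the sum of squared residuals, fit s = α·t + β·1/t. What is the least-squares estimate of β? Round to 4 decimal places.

β = 0.3043

The normal equations are: 75·α + 5·β = -139;  5·α + (643/450)·β = -134/15.
Δ = 75·(643/450) − 5² = 493/6.
α = ((-139)·(643/450) − 5·(-134/15))/(493/6) = -69277/36975; β = (75·(-134/15) − 5·(-139))/(493/6) = 150/493.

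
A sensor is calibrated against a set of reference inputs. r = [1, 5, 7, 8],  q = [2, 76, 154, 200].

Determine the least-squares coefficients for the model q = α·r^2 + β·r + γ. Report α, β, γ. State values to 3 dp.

α = 3.242, β = -0.784, γ = -0.542

The normal system MᵀM·[α, β, γ]ᵀ = Mᵀq is [[7123, 981, 139]; [981, 139, 21]; [139, 21, 4]]·[α, β, γ]ᵀ = [22248, 3060, 432]ᵀ.
Row-reducing yields α = 201/62, β = -243/310, γ = -84/155.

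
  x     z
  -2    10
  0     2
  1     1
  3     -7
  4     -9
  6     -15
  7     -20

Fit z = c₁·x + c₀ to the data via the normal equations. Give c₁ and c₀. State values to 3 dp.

c₁ = -3.198, c₀ = 3.252

Sums needed: Σx·x = 115, Σx = 19, Σ1 = 7.
Moment sums: Σx·z = -306, Σz = -38.
MᵀM·[c₁, c₀]ᵀ = Mᵀz becomes [[115, 19]; [19, 7]]·[c₁, c₀]ᵀ = [-306, -38]ᵀ.
Eliminating c₀: 7·(row 1) − 19·(row 2) gives 444·c₁ = 7·(-306) − 19·(-38) = -1420, so c₁ = -355/111.
Then c₀ = ((-38) − 19·(-355/111))/7 = 361/111.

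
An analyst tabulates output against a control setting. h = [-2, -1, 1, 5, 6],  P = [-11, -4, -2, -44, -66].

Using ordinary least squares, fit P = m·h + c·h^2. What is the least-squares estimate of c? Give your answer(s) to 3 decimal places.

c = -2.056

Setting ∂/∂m … = 0 gives: 67·m + 333·c = -592;  333·m + 1939·c = -3526.
(Σh·h = 67, Σh·h^2 = 333, Σh^2·h^2 = 1939, Σh·P = -592, Σh^2·P = -3526.)
Eliminating c: 1939·(row 1) − 333·(row 2) gives 19024·m = 1939·(-592) − 333·(-3526) = 26270, so m = 13135/9512.
Then c = ((-3526) − 333·(13135/9512))/1939 = -19553/9512.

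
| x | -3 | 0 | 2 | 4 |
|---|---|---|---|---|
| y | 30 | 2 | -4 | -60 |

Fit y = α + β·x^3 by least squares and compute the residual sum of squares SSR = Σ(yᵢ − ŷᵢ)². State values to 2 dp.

Entries of AᵀA: Σ1 = 4, Σx^3 = 45, Σx^3·x^3 = 4889.
Moment sums: Σy = -32, Σx^3·y = -4682.
Normal equations: [[4, 45]; [45, 4889]]·[α, β]ᵀ = [-32, -4682]ᵀ.
Determinant 4·4889 − 45² = 17531.
α = ((-32)·4889 − 45·(-4682))/17531 = 54242/17531; β = (4·(-4682) − 45·(-32))/17531 = -17288/17531.
Residuals: 4912/17531, -19180/17531, 13938/17531, 330/17531; SSR = 33448/17531.

SSR = 1.91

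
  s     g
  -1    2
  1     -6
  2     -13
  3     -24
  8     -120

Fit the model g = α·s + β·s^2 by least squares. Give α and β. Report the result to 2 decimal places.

Entries of MᵀM: Σs·s = 79, Σs·s^2 = 547, Σs^2·s^2 = 4195.
And Σs·g = -1066, Σs^2·g = -7952.
So MᵀM·[α, β]ᵀ = Mᵀg: [[79, 547]; [547, 4195]]·[α, β]ᵀ = [-1066, -7952]ᵀ.
Δ = 79·4195 − 547² = 32196.
α = ((-1066)·4195 − 547·(-7952))/32196 = -61063/16098; β = (79·(-7952) − 547·(-1066))/32196 = -22553/16098.

α = -3.79, β = -1.40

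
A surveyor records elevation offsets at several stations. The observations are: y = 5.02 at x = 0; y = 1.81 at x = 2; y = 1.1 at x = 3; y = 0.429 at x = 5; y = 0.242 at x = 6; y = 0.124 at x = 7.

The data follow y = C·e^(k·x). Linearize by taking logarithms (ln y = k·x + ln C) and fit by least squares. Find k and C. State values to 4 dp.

Taking logs, ln y = k·x + ln C, so regress ln y on x.
Σx = 23.0000, Σ(x)² = 123.0000, Σln y = -2.0505, Σx·ln y = -25.8841.
Normal system: [[123.0000, 23.0000]; [23.0000, 6]]·[k, ln C]ᵀ = [-25.8841, -2.0505]ᵀ.
Δ = 123.0000·6 − (23.0000)² = 209.0000; k = (-25.8841·6 − 23.0000·-2.0505)/209.0000 = -0.51743, ln C = (123.0000·-2.0505 − 23.0000·-25.8841)/209.0000 = 1.64173, so C = exp(1.64173) = 5.16407.

k = -0.5174, C = 5.1641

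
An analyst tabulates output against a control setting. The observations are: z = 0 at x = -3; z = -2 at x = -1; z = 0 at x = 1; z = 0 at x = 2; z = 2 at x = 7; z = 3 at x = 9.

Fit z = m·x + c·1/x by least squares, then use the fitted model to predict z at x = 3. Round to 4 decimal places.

From the data, Σx·x = 145, Σx·1/x = 6, Σ1/x·1/x = 38005/15876.
Moment sums: Σx·z = 43, Σ1/x·z = 55/21.
So AᵀA·[m, c]ᵀ = Aᵀz: [[145, 6]; [6, 38005/15876]]·[m, c]ᵀ = [43, 55/21]ᵀ.
Determinant 145·(38005/15876) − 6² = 4939189/15876.
m = (43·(38005/15876) − 6·(55/21))/(4939189/15876) = 1384735/4939189; c = (145·(55/21) − 6·43)/(4939189/15876) = 1933092/4939189.
At x = 3: ẑ = (1384735/4939189)·(3) + (1933092/4939189)·(1/3) = 4798569/4939189.

ẑ = 0.9715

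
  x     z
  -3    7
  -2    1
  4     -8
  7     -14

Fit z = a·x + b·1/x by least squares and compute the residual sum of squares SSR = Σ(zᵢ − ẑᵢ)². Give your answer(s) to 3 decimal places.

With design matrix A, AᵀA = [[78, 4]; [4, 3133/7056]] and Aᵀz = [-153, -41/6]ᵀ.
Δ = 78·(3133/7056) − 4² = 21913/1176.
a = ((-153)·(3133/7056) − 4·(-41/6))/(21913/1176) = -95495/43826; b = (78·(-41/6) − 4·(-153))/(21913/1176) = 92904/21913.
Residuals: 82233/43826, -27130/21913, -7540/21913, 28357/43826; SSR = 245013/43826.

SSR = 5.591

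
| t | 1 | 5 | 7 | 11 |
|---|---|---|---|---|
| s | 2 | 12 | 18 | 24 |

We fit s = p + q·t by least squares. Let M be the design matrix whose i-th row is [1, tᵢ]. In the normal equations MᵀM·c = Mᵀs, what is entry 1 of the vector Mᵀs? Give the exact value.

56

Entry 1 ↔ basis 1, so (Mᵀs)_{1} = Σᵢ sᵢ = (1)·(2) + (1)·(12) + (1)·(18) + (1)·(24) = 56.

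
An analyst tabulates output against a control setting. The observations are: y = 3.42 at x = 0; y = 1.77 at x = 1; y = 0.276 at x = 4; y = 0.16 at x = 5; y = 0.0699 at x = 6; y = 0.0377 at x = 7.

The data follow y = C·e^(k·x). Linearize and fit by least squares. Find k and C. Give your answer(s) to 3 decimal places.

Linearized form: ln y = k·x + ln C. From the 6 transformed points,
XᵀX = [[127.0000, 23.0000]; [23.0000, 6]], rhs = [-52.6521, -7.2581]ᵀ  (here Σx = 23.0000, Σ(x)² = 127.0000, Σln y = -7.2581, Σx·ln y = -52.6521).
Solving (det = 233.0000): k = -0.63938, ln C = 1.24129, so C = exp(1.24129) = 3.46008.

k = -0.639, C = 3.460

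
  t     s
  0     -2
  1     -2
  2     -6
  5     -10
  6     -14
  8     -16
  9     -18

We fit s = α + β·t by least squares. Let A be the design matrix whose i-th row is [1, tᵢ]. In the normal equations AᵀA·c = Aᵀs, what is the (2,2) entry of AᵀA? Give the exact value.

211

Row 2 ↔ basis t, column 2 ↔ basis t, so (AᵀA)_{2,2} = Σᵢ (t)·(t) = (0)·(0) + (1)·(1) + (2)·(2) + (5)·(5) + (6)·(6) + (8)·(8) + (9)·(9) = 211.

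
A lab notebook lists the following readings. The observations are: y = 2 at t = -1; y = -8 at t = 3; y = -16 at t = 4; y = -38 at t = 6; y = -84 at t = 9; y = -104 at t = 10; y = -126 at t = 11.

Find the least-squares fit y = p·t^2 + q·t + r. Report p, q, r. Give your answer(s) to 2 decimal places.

Normal-equation sums: Σt^2·t^2 = 32836, Σt^2·t = 3366, Σt^2 = 364, Σt·t = 364, Σt = 42, Σ1 = 7.
Moment sums: Σt^2·y = -34144, Σt·y = -3500, Σy = -374.
Inverting the 3×3 Gram matrix, [p, q, r]ᵀ = [-40340/40143, -8148/13381, 696926/281001]ᵀ.

p = -1.00, q = -0.61, r = 2.48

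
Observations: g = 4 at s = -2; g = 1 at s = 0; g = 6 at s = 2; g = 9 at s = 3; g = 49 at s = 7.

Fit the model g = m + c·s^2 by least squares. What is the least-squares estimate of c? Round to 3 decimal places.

c = 0.981

Entries of AᵀA: Σ1 = 5, Σs^2 = 66, Σs^2·s^2 = 2514.
And Σg = 69, Σs^2·g = 2522.
AᵀA·[m, c]ᵀ = Aᵀg becomes [[5, 66]; [66, 2514]]·[m, c]ᵀ = [69, 2522]ᵀ.
Eliminating c: 2514·(row 1) − 66·(row 2) gives 8214·m = 2514·69 − 66·2522 = 7014, so m = 1169/1369.
Then c = (2522 − 66·(1169/1369))/2514 = 4028/4107.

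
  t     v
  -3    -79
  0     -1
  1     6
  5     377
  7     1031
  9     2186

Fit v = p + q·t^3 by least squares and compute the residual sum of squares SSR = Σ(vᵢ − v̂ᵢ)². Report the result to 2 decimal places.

Compute the Gram sums: Σ1 = 6, Σt^3 = 1171, Σt^3·t^3 = 665445.
And Σv = 3520, Σt^3·v = 1996491.
Eliminating q: 665445·(row 1) − 1171·(row 2) gives 2621429·p = 665445·3520 − 1171·1996491 = 4475439, so p = 4475439/2621429.
Then q = (1996491 − 1171·(4475439/2621429))/665445 = 7857026/2621429.
Residuals: 571372/2621429, -7096868/2621429, 3396109/2621429, 1675044/2621429, 3257942/2621429, -1803599/2621429; SSR = 30097510/2621429.

SSR = 11.48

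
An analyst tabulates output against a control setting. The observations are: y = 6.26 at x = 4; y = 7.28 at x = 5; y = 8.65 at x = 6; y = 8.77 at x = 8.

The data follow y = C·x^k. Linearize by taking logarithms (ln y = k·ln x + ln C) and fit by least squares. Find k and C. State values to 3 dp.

k = 0.505, C = 3.220

Taking logs, ln y = k·ln x + ln C, so regress ln y on ln x.
Sums: Σln x = 6.8669, Σ(ln x)² = 12.0466, Σln y = 8.1482, Σln x·ln y = 14.1187.
Normal system: [[12.0466, 6.8669]; [6.8669, 4]]·[k, ln C]ᵀ = [14.1187, 8.1482]ᵀ.
Slope k = (n·Σln x·ln y − Σln x·Σln y)/(n·Σ(ln x)² − (Σln x)²) = (4·14.1187 − 6.8669·8.1482)/1.0316 = 0.50547; ln C = (Σln y − k·Σln x)/n = 1.16929, so C = exp(1.16929) = 3.21972.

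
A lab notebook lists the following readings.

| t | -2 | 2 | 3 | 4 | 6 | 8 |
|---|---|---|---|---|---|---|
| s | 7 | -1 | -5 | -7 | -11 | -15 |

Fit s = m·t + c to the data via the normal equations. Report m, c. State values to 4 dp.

m = -2.2353, c = 2.4902

Sums needed: Σt·t = 133, Σt = 21, Σ1 = 6.
For Aᵀs: Σt·s = -245, Σs = -32.
So AᵀA·[m, c]ᵀ = Aᵀs: [[133, 21]; [21, 6]]·[m, c]ᵀ = [-245, -32]ᵀ.
Eliminating c: 6·(row 1) − 21·(row 2) gives 357·m = 6·(-245) − 21·(-32) = -798, so m = -38/17.
Then c = ((-32) − 21·(-38/17))/6 = 127/51.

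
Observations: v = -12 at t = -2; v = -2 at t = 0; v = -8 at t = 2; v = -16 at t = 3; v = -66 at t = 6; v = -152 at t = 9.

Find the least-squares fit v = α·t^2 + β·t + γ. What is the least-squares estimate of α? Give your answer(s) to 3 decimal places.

Setting ∂/∂α … = 0 gives: 7970·α + 972·β + 134·γ = -14912;  972·α + 134·β + 18·γ = -1804;  134·α + 18·β + 6·γ = -256.
Inverting the 3×3 Gram matrix, [α, β, γ]ᵀ = [-21758/10993, 63332/54965, -105526/54965]ᵀ.

α = -1.979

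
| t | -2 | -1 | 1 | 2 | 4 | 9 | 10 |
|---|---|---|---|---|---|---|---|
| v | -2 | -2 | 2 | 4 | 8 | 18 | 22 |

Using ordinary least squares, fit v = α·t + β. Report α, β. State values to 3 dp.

Normal-equation sums: Σt·t = 207, Σt = 23, Σ1 = 7.
Moment sums: Σt·v = 430, Σv = 50.
det = 207·7 − 23² = 920.
α = (430·7 − 23·50)/920 = 93/46; β = (207·50 − 23·430)/920 = 1/2.

α = 2.022, β = 0.500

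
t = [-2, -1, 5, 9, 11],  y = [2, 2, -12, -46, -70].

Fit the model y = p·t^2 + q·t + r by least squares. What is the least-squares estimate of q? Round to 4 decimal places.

q = -0.1647

Forming MᵀM = [[21844, 2176, 232]; [2176, 232, 22]; [232, 22, 5]] and Mᵀy = [-12486, -1250, -124]ᵀ gives MᵀM·[p, q, r]ᵀ = Mᵀy.
Row-reducing yields p = -60311/102138, q = -16825/102138, r = 56573/17023.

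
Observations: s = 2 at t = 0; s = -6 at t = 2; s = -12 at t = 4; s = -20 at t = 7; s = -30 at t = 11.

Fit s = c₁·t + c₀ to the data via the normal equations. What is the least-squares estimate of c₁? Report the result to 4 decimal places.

The normal equations are: 190·c₁ + 24·c₀ = -530;  24·c₁ + 5·c₀ = -66.
Δ = 190·5 − 24² = 374.
c₁ = ((-530)·5 − 24·(-66))/374 = -533/187; c₀ = (190·(-66) − 24·(-530))/374 = 90/187.

c₁ = -2.8503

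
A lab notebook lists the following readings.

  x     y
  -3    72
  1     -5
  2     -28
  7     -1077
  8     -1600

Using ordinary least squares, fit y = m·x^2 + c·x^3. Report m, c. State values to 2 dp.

m = -0.98, c = -3.00

Forming AᵀA = [[6595, 49365]; [49365, 380587]] and Aᵀy = [-154642, -1190784]ᵀ gives AᵀA·[m, c]ᵀ = Aᵀy.
det = 6595·380587 − 49365² = 73068040.
m = ((-154642)·380587 − 49365·(-1190784))/73068040 = -35841347/36534020; c = (6595·(-1190784) − 49365·(-154642))/73068040 = -21931815/7306804.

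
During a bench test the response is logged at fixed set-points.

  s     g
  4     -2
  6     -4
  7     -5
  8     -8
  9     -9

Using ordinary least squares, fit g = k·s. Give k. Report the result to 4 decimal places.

k = -0.8618

Compute the Gram sums: Σs·s = 246.
Right-hand side: Σs·g = -212.
AᵀA·[k]ᵀ = Aᵀg becomes [[246]]·[k]ᵀ = [-212]ᵀ.
k = (-212)/246 = -0.861789.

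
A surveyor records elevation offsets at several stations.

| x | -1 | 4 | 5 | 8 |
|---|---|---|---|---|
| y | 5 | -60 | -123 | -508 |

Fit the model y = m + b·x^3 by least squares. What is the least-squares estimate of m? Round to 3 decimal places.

m = 3.390

MᵀM·[m, b]ᵀ = Mᵀy reads: 4·m + 700·b = -686;  700·m + 281866·b = -279316.
(Σ1 = 4, Σx^3 = 700, Σx^3·x^3 = 281866, Σy = -686, Σx^3·y = -279316.)
det = 4·281866 − 700² = 637464.
m = ((-686)·281866 − 700·(-279316))/637464 = 540281/159366; b = (4·(-279316) − 700·(-686))/637464 = -79633/79683.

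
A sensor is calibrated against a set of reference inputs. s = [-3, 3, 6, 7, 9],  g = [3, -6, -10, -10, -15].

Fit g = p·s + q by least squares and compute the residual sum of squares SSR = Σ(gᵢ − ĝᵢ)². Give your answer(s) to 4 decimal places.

SSR = 2.5872

From the data, Σs·s = 184, Σs = 22, Σ1 = 5.
Right-hand side: Σs·g = -292, Σg = -38.
Normal equations: [[184, 22]; [22, 5]]·[p, q]ᵀ = [-292, -38]ᵀ.
Determinant 184·5 − 22² = 436.
p = ((-292)·5 − 22·(-38))/436 = -156/109; q = (184·(-38) − 22·(-292))/436 = -142/109.
Residuals: 1/109, -44/109, -12/109, 144/109, -89/109; SSR = 282/109.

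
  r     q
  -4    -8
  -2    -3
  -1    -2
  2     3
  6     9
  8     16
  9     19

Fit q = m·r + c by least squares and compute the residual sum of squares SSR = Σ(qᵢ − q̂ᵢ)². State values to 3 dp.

SSR = 11.042

With design matrix M, MᵀM = [[206, 18]; [18, 7]] and Mᵀq = [399, 34]ᵀ.
det = 206·7 − 18² = 1118.
m = (399·7 − 18·34)/1118 = 2181/1118; c = (206·34 − 18·399)/1118 = -89/559.
Residuals: -21/559, 593/559, 123/1118, -415/559, -1423/559, 309/559, 1791/1118; SSR = 12345/1118.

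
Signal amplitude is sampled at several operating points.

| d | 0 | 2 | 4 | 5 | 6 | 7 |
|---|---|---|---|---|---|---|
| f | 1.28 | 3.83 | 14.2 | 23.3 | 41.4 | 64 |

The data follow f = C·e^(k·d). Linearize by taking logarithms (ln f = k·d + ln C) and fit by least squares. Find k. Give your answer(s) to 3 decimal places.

k = 0.571

Taking logs, ln f = k·d + ln C, so regress ln f on d.
Σd = 24.0000, Σ(d)² = 130.0000, Σln f = 15.2736, Σd·ln f = 80.4928.
Equations: 130.0000·k + 24.0000·ln C = 80.4928;  24.0000·k + 6·ln C = 15.2736.
Solving (det = 204.0000): k = 0.57054, ln C = 0.26342.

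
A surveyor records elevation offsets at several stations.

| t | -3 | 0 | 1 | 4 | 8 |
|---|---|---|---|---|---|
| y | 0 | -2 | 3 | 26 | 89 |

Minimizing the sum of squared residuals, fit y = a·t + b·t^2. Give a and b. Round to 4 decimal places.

a = 2.7775, b = 1.0346

With design matrix A, AᵀA = [[90, 550]; [550, 4434]] and Aᵀy = [819, 6115]ᵀ.
det = 90·4434 − 550² = 96560.
a = (819·4434 − 550·6115)/96560 = 67049/24140; b = (90·6115 − 550·819)/96560 = 4995/4828.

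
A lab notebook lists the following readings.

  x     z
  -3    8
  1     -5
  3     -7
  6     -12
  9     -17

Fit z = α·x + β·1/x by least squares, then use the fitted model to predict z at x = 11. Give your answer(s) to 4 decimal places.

Forming MᵀM = [[136, 5]; [5, 409/324]] and Mᵀz = [-275, -125/9]ᵀ gives MᵀM·[α, β]ᵀ = Mᵀz.
Δ = 136·(409/324) − 5² = 11881/81.
α = ((-275)·(409/324) − 5·(-125/9))/(11881/81) = -89975/47524; β = (136·(-125/9) − 5·(-275))/(11881/81) = -41625/11881.
At x = 11: ẑ = (-89975/47524)·(11) + (-41625/11881)·(1/11) = -11053475/522764.

ẑ = -21.1443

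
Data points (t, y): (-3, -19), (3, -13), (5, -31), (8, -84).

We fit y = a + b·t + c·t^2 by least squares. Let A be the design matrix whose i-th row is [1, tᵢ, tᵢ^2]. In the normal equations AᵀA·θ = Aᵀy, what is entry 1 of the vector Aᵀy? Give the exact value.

Entry 1 ↔ basis 1, so (Aᵀy)_{1} = Σᵢ yᵢ = (1)·(-19) + (1)·(-13) + (1)·(-31) + (1)·(-84) = -147.

-147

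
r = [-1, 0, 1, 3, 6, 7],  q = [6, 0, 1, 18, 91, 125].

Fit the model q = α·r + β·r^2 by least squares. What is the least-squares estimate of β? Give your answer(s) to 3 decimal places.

β = 2.941

The normal equations are: 96·α + 586·β = 1470;  586·α + 3780·β = 9570.
Eliminating β: 3780·(row 1) − 586·(row 2) gives 19484·α = 3780·1470 − 586·9570 = -51420, so α = -12855/4871.
Then β = (9570 − 586·(-12855/4871))/3780 = 14325/4871.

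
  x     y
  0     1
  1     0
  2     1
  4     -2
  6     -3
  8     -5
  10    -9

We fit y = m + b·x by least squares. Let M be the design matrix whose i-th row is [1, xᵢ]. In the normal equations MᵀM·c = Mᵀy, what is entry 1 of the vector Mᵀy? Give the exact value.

-17

Entry 1 ↔ basis 1, so (Mᵀy)_{1} = Σᵢ yᵢ = (1)·(1) + (1)·(0) + (1)·(1) + (1)·(-2) + (1)·(-3) + (1)·(-5) + (1)·(-9) = -17.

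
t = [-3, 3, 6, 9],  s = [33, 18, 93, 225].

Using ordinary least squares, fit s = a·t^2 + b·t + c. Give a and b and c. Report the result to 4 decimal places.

a = 3.0909, b = -2.5636, c = -2.4545

Setting ∂/∂a … = 0 gives: 8019·a + 945·b + 135·c = 22032;  945·a + 135·b + 15·c = 2538;  135·a + 15·b + 4·c = 369.
Solving the 3×3 system (Gaussian elimination) gives a = 34/11, b = -141/55, c = -27/11.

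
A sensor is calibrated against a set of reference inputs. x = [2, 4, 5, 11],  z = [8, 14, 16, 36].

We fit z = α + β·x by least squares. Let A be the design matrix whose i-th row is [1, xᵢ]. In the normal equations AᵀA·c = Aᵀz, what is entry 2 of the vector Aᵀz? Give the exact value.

548

Entry 2 ↔ basis x, so (Aᵀz)_{2} = Σᵢ (x)·zᵢ = (2)·(8) + (4)·(14) + (5)·(16) + (11)·(36) = 548.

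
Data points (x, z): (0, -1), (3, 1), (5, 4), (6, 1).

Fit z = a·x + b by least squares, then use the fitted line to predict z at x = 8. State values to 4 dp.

ẑ = 3.7143

Forming AᵀA = [[70, 14]; [14, 4]] and Aᵀz = [29, 5]ᵀ gives AᵀA·[a, b]ᵀ = Aᵀz.
det = 70·4 − 14² = 84.
a = (29·4 − 14·5)/84 = 23/42; b = (70·5 − 14·29)/84 = -2/3.
At x = 8: ẑ = (23/42)·(8) + (-2/3)·(1) = 26/7.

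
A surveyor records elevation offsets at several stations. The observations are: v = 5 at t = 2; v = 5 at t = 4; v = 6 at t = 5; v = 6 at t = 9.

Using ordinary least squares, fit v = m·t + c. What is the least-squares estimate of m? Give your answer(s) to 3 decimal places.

Compute the Gram sums: Σt·t = 126, Σt = 20, Σ1 = 4.
Moment sums: Σt·v = 114, Σv = 22.
Δ = 126·4 − 20² = 104.
m = (114·4 − 20·22)/104 = 2/13; c = (126·22 − 20·114)/104 = 123/26.

m = 0.154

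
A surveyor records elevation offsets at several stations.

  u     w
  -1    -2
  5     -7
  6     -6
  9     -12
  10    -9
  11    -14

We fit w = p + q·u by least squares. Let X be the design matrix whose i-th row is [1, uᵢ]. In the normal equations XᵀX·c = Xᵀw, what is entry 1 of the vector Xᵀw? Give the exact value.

Entry 1 ↔ basis 1, so (Xᵀw)_{1} = Σᵢ wᵢ = (1)·(-2) + (1)·(-7) + (1)·(-6) + (1)·(-12) + (1)·(-9) + (1)·(-14) = -50.

-50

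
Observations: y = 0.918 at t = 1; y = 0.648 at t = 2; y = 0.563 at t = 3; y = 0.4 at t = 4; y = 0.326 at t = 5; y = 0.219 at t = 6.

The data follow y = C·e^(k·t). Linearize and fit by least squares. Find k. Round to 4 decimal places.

k = -0.2734

Linearized form: ln y = k·t + ln C. From the 6 transformed points,
AᵀA = [[91.0000, 21.0000]; [21.0000, 6]], rhs = [-21.0583, -4.6497]ᵀ  (here Σt = 21.0000, Σ(t)² = 91.0000, Σln y = -4.6497, Σt·ln y = -21.0583).
Solving (det = 105.0000): k = -0.27338, ln C = 0.18189.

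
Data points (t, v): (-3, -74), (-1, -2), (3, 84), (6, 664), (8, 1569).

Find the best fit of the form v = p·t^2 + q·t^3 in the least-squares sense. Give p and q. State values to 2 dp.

Normal-equation sums: Σt^2·t^2 = 5555, Σt^2·t^3 = 40543, Σt^3·t^3 = 310259.
Right-hand side: Σt^2·v = 124408, Σt^3·v = 951020.
Normal equations: [[5555, 40543]; [40543, 310259]]·[p, q]ᵀ = [124408, 951020]ᵀ.
Δ = 5555·310259 − 40543² = 79753896.
p = (124408·310259 − 40543·951020)/79753896 = 384239/738462; q = (5555·951020 − 40543·124408)/79753896 = 2213357/738462.

p = 0.52, q = 3.00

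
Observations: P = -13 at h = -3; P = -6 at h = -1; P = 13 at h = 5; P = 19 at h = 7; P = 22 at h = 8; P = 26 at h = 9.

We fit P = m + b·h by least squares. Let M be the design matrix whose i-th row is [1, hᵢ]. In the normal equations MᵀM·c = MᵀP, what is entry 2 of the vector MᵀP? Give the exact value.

Entry 2 ↔ basis h, so (MᵀP)_{2} = Σᵢ (h)·Pᵢ = (-3)·(-13) + (-1)·(-6) + (5)·(13) + (7)·(19) + (8)·(22) + (9)·(26) = 653.

653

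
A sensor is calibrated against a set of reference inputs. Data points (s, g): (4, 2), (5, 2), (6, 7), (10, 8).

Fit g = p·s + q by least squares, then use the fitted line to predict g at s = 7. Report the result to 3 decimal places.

Sums needed: Σs·s = 177, Σs = 25, Σ1 = 4.
Moment sums: Σs·g = 140, Σg = 19.
MᵀM·[p, q]ᵀ = Mᵀg becomes [[177, 25]; [25, 4]]·[p, q]ᵀ = [140, 19]ᵀ.
Δ = 177·4 − 25² = 83.
p = (140·4 − 25·19)/83 = 85/83; q = (177·19 − 25·140)/83 = -137/83.
At s = 7: ĝ = (85/83)·(7) + (-137/83)·(1) = 458/83.

ĝ = 5.518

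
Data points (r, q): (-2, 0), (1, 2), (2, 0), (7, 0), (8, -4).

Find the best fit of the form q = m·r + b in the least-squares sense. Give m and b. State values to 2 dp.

The normal system AᵀA·[m, b]ᵀ = Aᵀq is [[122, 16]; [16, 5]]·[m, b]ᵀ = [-30, -2]ᵀ.
det = 122·5 − 16² = 354.
m = ((-30)·5 − 16·(-2))/354 = -1/3; b = (122·(-2) − 16·(-30))/354 = 2/3.

m = -0.33, b = 0.67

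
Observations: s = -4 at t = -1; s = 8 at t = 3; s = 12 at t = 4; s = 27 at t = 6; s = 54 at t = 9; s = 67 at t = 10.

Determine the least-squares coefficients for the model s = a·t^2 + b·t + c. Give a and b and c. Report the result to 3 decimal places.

Compute the Gram sums: Σt^2·t^2 = 18195, Σt^2·t = 2035, Σt^2 = 243, Σt·t = 243, Σt = 31, Σ1 = 6.
Right-hand side: Σt^2·s = 12306, Σt·s = 1394, Σs = 164.
Normal equations: [[18195, 2035, 243]; [2035, 243, 31]; [243, 31, 6]]·[a, b, c]ᵀ = [12306, 1394, 164]ᵀ.
Row-reducing yields a = 32281/63246, b = 37873/21082, c = -82844/31623.

a = 0.510, b = 1.796, c = -2.620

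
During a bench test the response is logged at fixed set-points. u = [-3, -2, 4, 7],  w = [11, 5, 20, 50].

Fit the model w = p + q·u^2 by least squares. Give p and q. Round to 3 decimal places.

p = 2.332, q = 0.983

From the data, Σ1 = 4, Σu^2 = 78, Σu^2·u^2 = 2754.
For Mᵀw: Σw = 86, Σu^2·w = 2889.
MᵀM·[p, q]ᵀ = Mᵀw becomes [[4, 78]; [78, 2754]]·[p, q]ᵀ = [86, 2889]ᵀ.
Determinant 4·2754 − 78² = 4932.
p = (86·2754 − 78·2889)/4932 = 639/274; q = (4·2889 − 78·86)/4932 = 404/411.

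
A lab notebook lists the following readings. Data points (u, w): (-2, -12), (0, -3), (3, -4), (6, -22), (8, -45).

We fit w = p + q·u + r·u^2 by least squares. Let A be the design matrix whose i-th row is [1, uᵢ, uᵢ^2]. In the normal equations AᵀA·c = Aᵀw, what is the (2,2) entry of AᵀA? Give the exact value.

Row 2 ↔ basis u, column 2 ↔ basis u, so (AᵀA)_{2,2} = Σᵢ (u)·(u) = (-2)·(-2) + (0)·(0) + (3)·(3) + (6)·(6) + (8)·(8) = 113.

113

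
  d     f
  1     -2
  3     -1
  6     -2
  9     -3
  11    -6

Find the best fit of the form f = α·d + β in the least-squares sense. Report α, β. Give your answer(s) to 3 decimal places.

MᵀM·[α, β]ᵀ = Mᵀf reads: 248·α + 30·β = -110;  30·α + 5·β = -14.
Eliminating β: 5·(row 1) − 30·(row 2) gives 340·α = 5·(-110) − 30·(-14) = -130, so α = -13/34.
Then β = ((-14) − 30·(-13/34))/5 = -43/85.

α = -0.382, β = -0.506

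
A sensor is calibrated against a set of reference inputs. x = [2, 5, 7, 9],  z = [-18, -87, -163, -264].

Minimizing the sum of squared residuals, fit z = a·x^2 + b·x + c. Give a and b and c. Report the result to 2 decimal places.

Sums needed: Σx^2·x^2 = 9603, Σx^2·x = 1205, Σx^2 = 159, Σx·x = 159, Σx = 23, Σ1 = 4.
Moment sums: Σx^2·z = -31618, Σx·z = -3988, Σz = -532.
Inverting the 3×3 Gram matrix, [a, b, c]ᵀ = [-19985/6556, -10463/6556, -8691/3278]ᵀ.

a = -3.05, b = -1.60, c = -2.65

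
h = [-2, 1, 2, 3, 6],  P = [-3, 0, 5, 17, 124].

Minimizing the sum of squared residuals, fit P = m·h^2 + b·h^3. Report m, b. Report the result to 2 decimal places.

m = 0.28, b = 0.53

Entries of XᵀX: Σh^2·h^2 = 1410, Σh^2·h^3 = 8020, Σh^3·h^3 = 47514.
Right-hand side: Σh^2·P = 4625, Σh^3·P = 27307.
Determinant 1410·47514 − 8020² = 2674340.
m = (4625·47514 − 8020·27307)/2674340 = 75011/267434; b = (1410·27307 − 8020·4625)/2674340 = 141037/267434.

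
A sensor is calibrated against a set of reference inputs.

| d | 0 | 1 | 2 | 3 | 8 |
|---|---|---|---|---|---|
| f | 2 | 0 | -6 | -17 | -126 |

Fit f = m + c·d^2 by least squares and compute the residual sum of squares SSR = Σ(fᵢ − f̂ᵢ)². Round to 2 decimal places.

The normal equations are: 5·m + 78·c = -147;  78·m + 4194·c = -8241.
(Σ1 = 5, Σd^2 = 78, Σd^2·d^2 = 4194, Σf = -147, Σd^2·f = -8241.)
det = 5·4194 − 78² = 14886.
m = ((-147)·4194 − 78·(-8241))/14886 = 1460/827; c = (5·(-8241) − 78·(-147))/14886 = -9913/4962.
Residuals: 194/827, 1153/4962, 560/2481, -1299/1654, 230/2481; SSR = 1299/1654.

SSR = 0.79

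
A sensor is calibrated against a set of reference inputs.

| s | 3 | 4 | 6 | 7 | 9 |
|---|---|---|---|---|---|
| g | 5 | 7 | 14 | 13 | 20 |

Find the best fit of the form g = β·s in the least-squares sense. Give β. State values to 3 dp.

Setting ∂/∂β … = 0 gives: 191·β = 398.
(Σs·s = 191, Σs·g = 398.)
Hence β = 398 / 191 ≈ 2.08377.

β = 2.084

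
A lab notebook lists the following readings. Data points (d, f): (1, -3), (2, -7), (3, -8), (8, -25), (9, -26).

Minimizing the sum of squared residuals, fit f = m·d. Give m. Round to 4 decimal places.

The normal system AᵀA·[m]ᵀ = Aᵀf is [[159]]·[m]ᵀ = [-475]ᵀ.
Hence m = -475 / 159 ≈ -2.98742.

m = -2.9874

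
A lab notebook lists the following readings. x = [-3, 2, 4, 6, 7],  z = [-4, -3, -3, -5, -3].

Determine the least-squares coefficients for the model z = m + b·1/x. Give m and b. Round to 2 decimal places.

m = -3.77, b = 1.19

Entries of MᵀM: Σ1 = 5, Σ1/x = 61/84, Σ1/x·1/x = 3329/7056.
For Mᵀz: Σz = -18, Σ1/x·z = -61/28.
Normal equations: [[5, 61/84]; [61/84, 3329/7056]]·[m, b]ᵀ = [-18, -61/28]ᵀ.
det = 5·(3329/7056) − (61/84)² = 359/196.
m = ((-18)·(3329/7056) − (61/84)·(-61/28))/(359/196) = -16253/4308; b = (5·(-61/28) − (61/84)·(-18))/(359/196) = 427/359.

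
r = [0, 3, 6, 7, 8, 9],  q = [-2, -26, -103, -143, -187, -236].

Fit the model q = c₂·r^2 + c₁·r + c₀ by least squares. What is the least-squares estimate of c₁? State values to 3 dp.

c₁ = 1.093

Sums needed: Σr^2·r^2 = 14435, Σr^2·r = 1827, Σr^2 = 239, Σr·r = 239, Σr = 33, Σ1 = 6.
And Σr^2·q = -42033, Σr·q = -5317, Σq = -697.
Normal equations: [[14435, 1827, 239]; [1827, 239, 33]; [239, 33, 6]]·[c₂, c₁, c₀]ᵀ = [-42033, -5317, -697]ᵀ.
Row-reducing yields c₂ = -18055/5984, c₁ = 32689/29920, c₀ = -29771/14960.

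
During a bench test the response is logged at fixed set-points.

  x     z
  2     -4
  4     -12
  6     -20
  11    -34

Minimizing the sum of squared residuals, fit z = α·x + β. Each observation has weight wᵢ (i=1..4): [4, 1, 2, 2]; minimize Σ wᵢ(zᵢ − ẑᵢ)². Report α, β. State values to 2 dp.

α = -3.36, β = 2.08

From the data, Σwᵢ·x·x = 346, Σwᵢ·x = 46, Σwᵢ·1 = 9.
Right-hand side: Σwᵢ·x·z = -1068, Σwᵢ·z = -136.
Normal equations: [[346, 46]; [46, 9]]·[α, β]ᵀ = [-1068, -136]ᵀ.
Δ = 346·9 − 46² = 998.
α = ((-1068)·9 − 46·(-136))/998 = -1678/499; β = (346·(-136) − 46·(-1068))/998 = 1036/499.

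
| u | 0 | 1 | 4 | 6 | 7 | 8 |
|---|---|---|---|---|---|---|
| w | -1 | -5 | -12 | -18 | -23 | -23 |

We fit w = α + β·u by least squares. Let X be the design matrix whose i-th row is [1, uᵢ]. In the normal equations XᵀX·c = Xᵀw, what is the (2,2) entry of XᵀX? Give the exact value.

Row 2 ↔ basis u, column 2 ↔ basis u, so (XᵀX)_{2,2} = Σᵢ (u)·(u) = (0)·(0) + (1)·(1) + (4)·(4) + (6)·(6) + (7)·(7) + (8)·(8) = 166.

166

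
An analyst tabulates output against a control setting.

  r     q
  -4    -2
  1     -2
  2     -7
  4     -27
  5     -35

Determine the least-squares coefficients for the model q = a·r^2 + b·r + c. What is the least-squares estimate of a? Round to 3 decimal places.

Forming XᵀX = [[1154, 134, 62]; [134, 62, 8]; [62, 8, 5]] and Xᵀq = [-1369, -291, -73]ᵀ gives XᵀX·[a, b, c]ᵀ = Xᵀq.
Solving the 3×3 system (Gaussian elimination) gives a = -3491/3696, b = -3539/1232, c = 41/24.

a = -0.945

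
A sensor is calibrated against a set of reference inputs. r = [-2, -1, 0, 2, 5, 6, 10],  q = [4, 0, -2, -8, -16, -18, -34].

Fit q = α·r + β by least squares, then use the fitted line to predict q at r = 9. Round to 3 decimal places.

q̂ = -29.109

From the data, Σr·r = 170, Σr = 20, Σ1 = 7.
For Xᵀq: Σr·q = -552, Σq = -74.
XᵀX·[α, β]ᵀ = Xᵀq becomes [[170, 20]; [20, 7]]·[α, β]ᵀ = [-552, -74]ᵀ.
Eliminating β: 7·(row 1) − 20·(row 2) gives 790·α = 7·(-552) − 20·(-74) = -2384, so α = -1192/395.
Then β = ((-74) − 20·(-1192/395))/7 = -154/79.
At r = 9: q̂ = (-1192/395)·(9) + (-154/79)·(1) = -11498/395.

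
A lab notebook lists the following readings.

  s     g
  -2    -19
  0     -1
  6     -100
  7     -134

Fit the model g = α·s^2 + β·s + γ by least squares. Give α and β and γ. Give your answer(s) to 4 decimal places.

Forming AᵀA = [[3713, 551, 89]; [551, 89, 11]; [89, 11, 4]] and Aᵀg = [-10242, -1500, -254]ᵀ gives AᵀA·[α, β, γ]ᵀ = Aᵀg.
Inverting the 3×3 Gram matrix, [α, β, γ]ᵀ = [-1077/356, 3787/1780, -907/445]ᵀ.

α = -3.0253, β = 2.1275, γ = -2.0382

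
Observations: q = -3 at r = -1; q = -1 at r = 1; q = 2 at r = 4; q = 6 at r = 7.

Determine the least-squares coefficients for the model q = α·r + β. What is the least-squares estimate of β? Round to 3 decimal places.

β = -2.068

AᵀA·[α, β]ᵀ = Aᵀq reads: 67·α + 11·β = 52;  11·α + 4·β = 4.
Determinant 67·4 − 11² = 147.
α = (52·4 − 11·4)/147 = 164/147; β = (67·4 − 11·52)/147 = -304/147.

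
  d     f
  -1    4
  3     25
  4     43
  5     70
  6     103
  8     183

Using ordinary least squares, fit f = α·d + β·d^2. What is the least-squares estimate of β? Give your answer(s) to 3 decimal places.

β = 2.965

The normal system AᵀA·[α, β]ᵀ = Aᵀf is [[151, 943]; [943, 6355]]·[α, β]ᵀ = [2675, 18087]ᵀ.
Eliminating β: 6355·(row 1) − 943·(row 2) gives 70356·α = 6355·2675 − 943·18087 = -56416, so α = -344/429.
Then β = (18087 − 943·(-344/429))/6355 = 52153/17589.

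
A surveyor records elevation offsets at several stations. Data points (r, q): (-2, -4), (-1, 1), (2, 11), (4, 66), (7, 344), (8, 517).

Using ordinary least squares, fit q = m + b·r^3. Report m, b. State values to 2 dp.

The normal equations are: 6·m + 918·b = 935;  918·m + 384018·b = 387039.
(Σ1 = 6, Σr^3 = 918, Σr^3·r^3 = 384018, Σq = 935, Σr^3·q = 387039.)
Determinant 6·384018 − 918² = 1461384.
m = (935·384018 − 918·387039)/1461384 = 312919/121782; b = (6·387039 − 918·935)/1461384 = 20332/20297.

m = 2.57, b = 1.00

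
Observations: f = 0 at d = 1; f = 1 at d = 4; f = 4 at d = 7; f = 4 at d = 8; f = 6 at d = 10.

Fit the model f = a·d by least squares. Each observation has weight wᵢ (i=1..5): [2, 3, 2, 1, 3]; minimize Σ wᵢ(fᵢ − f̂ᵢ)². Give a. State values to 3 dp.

a = 0.547

The normal equations are: 512·a = 280.
(Σwᵢ·d·d = 512, Σwᵢ·d·f = 280.)
a = 280/512 = 0.546875.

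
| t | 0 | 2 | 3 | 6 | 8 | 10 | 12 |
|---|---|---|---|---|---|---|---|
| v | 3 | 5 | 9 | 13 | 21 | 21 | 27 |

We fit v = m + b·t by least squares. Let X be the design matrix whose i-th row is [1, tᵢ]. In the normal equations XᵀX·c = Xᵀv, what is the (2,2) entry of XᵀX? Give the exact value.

Row 2 ↔ basis t, column 2 ↔ basis t, so (XᵀX)_{2,2} = Σᵢ (t)·(t) = (0)·(0) + (2)·(2) + (3)·(3) + (6)·(6) + (8)·(8) + (10)·(10) + (12)·(12) = 357.

357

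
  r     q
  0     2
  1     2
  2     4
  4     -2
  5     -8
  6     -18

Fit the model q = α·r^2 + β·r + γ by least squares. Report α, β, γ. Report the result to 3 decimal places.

Entries of AᵀA: Σr^2·r^2 = 2194, Σr^2·r = 414, Σr^2 = 82, Σr·r = 82, Σr = 18, Σ1 = 6.
Moment sums: Σr^2·q = -862, Σr·q = -146, Σq = -20.
AᵀA·[α, β, γ]ᵀ = Aᵀq becomes [[2194, 414, 82]; [414, 82, 18]; [82, 18, 6]]·[α, β, γ]ᵀ = [-862, -146, -20]ᵀ.
Row-reducing yields α = -109/98, β = 353/98, γ = 52/49.

α = -1.112, β = 3.602, γ = 1.061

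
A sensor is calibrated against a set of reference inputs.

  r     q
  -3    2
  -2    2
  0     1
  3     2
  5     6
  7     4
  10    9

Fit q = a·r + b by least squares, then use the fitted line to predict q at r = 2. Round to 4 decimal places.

q̂ = 3.2840

Forming MᵀM = [[196, 20]; [20, 7]] and Mᵀq = [144, 26]ᵀ gives MᵀM·[a, b]ᵀ = Mᵀq.
det = 196·7 − 20² = 972.
a = (144·7 − 20·26)/972 = 122/243; b = (196·26 − 20·144)/972 = 554/243.
At r = 2: q̂ = (122/243)·(2) + (554/243)·(1) = 266/81.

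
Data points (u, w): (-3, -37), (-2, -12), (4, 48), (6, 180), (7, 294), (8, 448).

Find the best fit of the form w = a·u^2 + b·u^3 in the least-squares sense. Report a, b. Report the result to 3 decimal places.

a = -1.039, b = 1.005

Normal-equation sums: Σu^2·u^2 = 8146, Σu^2·u^3 = 58100, Σu^3·u^3 = 431338.
Moment sums: Σu^2·w = 49945, Σu^3·w = 373265.
XᵀX·[a, b]ᵀ = Xᵀw becomes [[8146, 58100]; [58100, 431338]]·[a, b]ᵀ = [49945, 373265]ᵀ.
Δ = 8146·431338 − 58100² = 138069348.
a = (49945·431338 − 58100·373265)/138069348 = -23920015/23011558; b = (8146·373265 − 58100·49945)/138069348 = 23135365/23011558.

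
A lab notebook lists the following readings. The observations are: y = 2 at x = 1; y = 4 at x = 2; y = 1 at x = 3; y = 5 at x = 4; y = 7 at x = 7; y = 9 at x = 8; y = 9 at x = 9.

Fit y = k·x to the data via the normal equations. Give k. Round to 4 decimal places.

With design matrix M, MᵀM = [[224]] and Mᵀy = [235]ᵀ.
k = 235/224 = 1.04911.

k = 1.0491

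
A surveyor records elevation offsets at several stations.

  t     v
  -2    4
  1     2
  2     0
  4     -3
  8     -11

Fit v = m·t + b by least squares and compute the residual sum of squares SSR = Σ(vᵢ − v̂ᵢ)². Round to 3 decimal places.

SSR = 5.696

The normal equations are: 89·m + 13·b = -106;  13·m + 5·b = -8.
Eliminating b: 5·(row 1) − 13·(row 2) gives 276·m = 5·(-106) − 13·(-8) = -426, so m = -71/46.
Then b = ((-8) − 13·(-71/46))/5 = 111/46.
Residuals: -3/2, 26/23, 31/46, 35/46, -49/46; SSR = 131/23.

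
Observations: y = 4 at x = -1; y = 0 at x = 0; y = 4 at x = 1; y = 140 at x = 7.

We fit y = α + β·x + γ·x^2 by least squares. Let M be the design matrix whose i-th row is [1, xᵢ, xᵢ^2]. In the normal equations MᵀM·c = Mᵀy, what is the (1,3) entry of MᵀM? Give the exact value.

51

Row 1 ↔ basis 1, column 3 ↔ basis x^2, so (MᵀM)_{1,3} = Σᵢ x^2 = (1)·(1) + (1)·(0) + (1)·(1) + (1)·(49) = 51.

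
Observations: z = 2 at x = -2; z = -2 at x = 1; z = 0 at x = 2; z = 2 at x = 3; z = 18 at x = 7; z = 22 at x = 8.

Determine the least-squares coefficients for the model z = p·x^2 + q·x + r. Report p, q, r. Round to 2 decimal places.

p = 0.43, q = -0.43, r = -0.94

Sums needed: Σx^2·x^2 = 6611, Σx^2·x = 883, Σx^2 = 131, Σx·x = 131, Σx = 19, Σ1 = 6.
And Σx^2·z = 2314, Σx·z = 302, Σz = 42.
Normal equations: [[6611, 883, 131]; [883, 131, 19]; [131, 19, 6]]·[p, q, r]ᵀ = [2314, 302, 42]ᵀ.
Inverting the 3×3 Gram matrix, [p, q, r]ᵀ = [9917/23252, -10069/23252, -5468/5813]ᵀ.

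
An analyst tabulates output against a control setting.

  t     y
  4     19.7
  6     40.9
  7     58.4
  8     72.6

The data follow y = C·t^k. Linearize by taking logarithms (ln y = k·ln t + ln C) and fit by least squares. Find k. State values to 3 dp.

Linearized form: ln y = k·ln t + ln C. From the 4 transformed points,
Σln t = 7.2034, Σ(ln t)² = 13.2429, Σln y = 15.0440, Σln t·ln y = 27.6064.
Equations: 13.2429·k + 7.2034·ln C = 27.6064;  7.2034·k + 4·ln C = 15.0440.
Slope k = (n·Σln t·ln y − Σln t·Σln y)/(n·Σ(ln t)² − (Σln t)²) = (4·27.6064 − 7.2034·15.0440)/1.0824 = 1.90089; ln C = (Σln y − k·Σln t)/n = 0.33778.

k = 1.901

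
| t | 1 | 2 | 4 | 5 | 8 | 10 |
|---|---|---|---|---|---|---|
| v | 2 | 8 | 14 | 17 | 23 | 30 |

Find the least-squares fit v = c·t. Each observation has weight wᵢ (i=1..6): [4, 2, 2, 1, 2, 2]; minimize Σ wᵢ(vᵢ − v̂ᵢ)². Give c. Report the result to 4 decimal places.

Sums needed: Σwᵢ·t·t = 397.
And Σwᵢ·t·v = 1205.
c = 1205/397 = 3.03526.

c = 3.0353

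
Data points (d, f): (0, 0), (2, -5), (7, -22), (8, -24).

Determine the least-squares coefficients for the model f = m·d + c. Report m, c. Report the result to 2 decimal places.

m = -3.11, c = 0.47

Forming MᵀM = [[117, 17]; [17, 4]] and Mᵀf = [-356, -51]ᵀ gives MᵀM·[m, c]ᵀ = Mᵀf.
Eliminating c: 4·(row 1) − 17·(row 2) gives 179·m = 4·(-356) − 17·(-51) = -557, so m = -557/179.
Then c = ((-51) − 17·(-557/179))/4 = 85/179.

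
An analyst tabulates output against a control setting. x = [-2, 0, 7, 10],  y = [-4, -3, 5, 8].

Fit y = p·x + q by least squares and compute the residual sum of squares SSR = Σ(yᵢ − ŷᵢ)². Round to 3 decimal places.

SSR = 0.605

Sums needed: Σx·x = 153, Σx = 15, Σ1 = 4.
For Aᵀy: Σx·y = 123, Σy = 6.
Eliminating q: 4·(row 1) − 15·(row 2) gives 387·p = 4·123 − 15·6 = 402, so p = 134/129.
Then q = (6 − 15·(134/129))/4 = -103/43.
Residuals: 61/129, -26/43, 16/129, 1/129; SSR = 26/43.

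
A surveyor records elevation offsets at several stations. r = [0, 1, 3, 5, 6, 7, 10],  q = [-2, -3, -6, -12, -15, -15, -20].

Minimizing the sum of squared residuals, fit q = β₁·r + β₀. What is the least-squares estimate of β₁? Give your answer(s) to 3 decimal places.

From the data, Σr·r = 220, Σr = 32, Σ1 = 7.
Moment sums: Σr·q = -476, Σq = -73.
So AᵀA·[β₁, β₀]ᵀ = Aᵀq: [[220, 32]; [32, 7]]·[β₁, β₀]ᵀ = [-476, -73]ᵀ.
Determinant 220·7 − 32² = 516.
β₁ = ((-476)·7 − 32·(-73))/516 = -83/43; β₀ = (220·(-73) − 32·(-476))/516 = -69/43.

β₁ = -1.930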